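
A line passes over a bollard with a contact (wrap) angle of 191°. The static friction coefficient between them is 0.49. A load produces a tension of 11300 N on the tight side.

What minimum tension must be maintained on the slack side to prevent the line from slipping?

Capstan equation at impending slip: T_tight/T_slack = e^{μβ}.
β = 191° = 3.334 rad; e^{μβ} = e^{0.49×3.334} = 5.122.
T_slack = T_tight / e^{μβ} = 11300 / 5.122 = 2210 N.

T_min ≈ 2210 N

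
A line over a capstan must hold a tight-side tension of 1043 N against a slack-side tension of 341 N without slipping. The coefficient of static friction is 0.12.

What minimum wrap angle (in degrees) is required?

β_min ≈ 534°

T₂/T₁ = e^{μβ} → β = ln(T₂/T₁)/μ.
β = ln(1043/341)/0.12 = 1.118/0.12 = 9.316 rad.
In degrees: β = 9.316 × 180/π = 534°.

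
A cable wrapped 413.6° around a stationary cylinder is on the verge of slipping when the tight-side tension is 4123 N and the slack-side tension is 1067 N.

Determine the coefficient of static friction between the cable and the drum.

T₂/T₁ = e^{μβ} → μ = ln(T₂/T₁)/β.
β = 413.6° = 7.219 rad.
μ = ln(4123/1067)/7.219 = ln(3.864)/7.219 = 0.187.

μ ≈ 0.187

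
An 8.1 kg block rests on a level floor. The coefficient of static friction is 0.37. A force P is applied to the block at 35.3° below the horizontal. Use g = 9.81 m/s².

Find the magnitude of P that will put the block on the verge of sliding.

P ≈ 48.8 N

N = m g + P sin α (the push presses the block into the level floor).
At impending slip, P cos α = μ_s N = μ_s (m g + P sin α).
Solving: P (cos α − μ_s sin α) = μ_s m g → P = 0.37×79.5/(cos 35.3° − 0.37 sin 35.3°) = 29.4/0.6023 = 48.8 N.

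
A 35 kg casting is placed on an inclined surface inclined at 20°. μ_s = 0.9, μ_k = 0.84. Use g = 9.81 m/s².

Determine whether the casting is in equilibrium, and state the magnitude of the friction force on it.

f ≈ 117 N

N = m g cos θ = 323 N.
Down-slope weight component: m g sin θ = 117 N.
μ_s N = 290 N.
117 ≤ 290 N, so it stays put; friction = 117 N.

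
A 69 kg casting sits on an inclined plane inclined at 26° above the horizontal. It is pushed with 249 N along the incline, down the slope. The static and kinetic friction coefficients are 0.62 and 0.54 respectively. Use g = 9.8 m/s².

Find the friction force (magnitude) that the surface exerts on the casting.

Normal force: N = m g cos θ = 69 × 9.8 × cos 26° = 607.8 N.
For equilibrium along the incline the friction force must supply f = m g sin θ + P = 296.4 + 249 = 545.4 N (positive meaning up-slope).
Maximum static friction available: μ_s N = 0.62 × 607.8 = 376.8 N.
Since |545.4| > 376.8 N, static friction cannot hold it; the casting slides down the incline and kinetic friction applies: f = μ_k N = 0.54 × 607.8 = 328 N.

f ≈ 328 N (up the incline)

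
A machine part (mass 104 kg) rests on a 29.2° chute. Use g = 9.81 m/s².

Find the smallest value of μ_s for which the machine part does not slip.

μ_s,min ≈ 0.559

At the slip threshold m g sin θ = μ_s m g cos θ, so μ_s,min = tan θ.
μ_s,min = tan 29.2° = 0.559.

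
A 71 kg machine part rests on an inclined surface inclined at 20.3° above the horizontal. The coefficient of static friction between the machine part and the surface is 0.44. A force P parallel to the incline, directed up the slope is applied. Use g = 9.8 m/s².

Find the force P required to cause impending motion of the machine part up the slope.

At impending motion up the slope, friction acts down-slope at its limit: f = μ_s N.
P is parallel to the surface, so N = m g cos θ = 653 N.
Along the incline: P = m g sin θ + μ_s N = 241 + 0.44×653 = 529 N.

P ≈ 529 N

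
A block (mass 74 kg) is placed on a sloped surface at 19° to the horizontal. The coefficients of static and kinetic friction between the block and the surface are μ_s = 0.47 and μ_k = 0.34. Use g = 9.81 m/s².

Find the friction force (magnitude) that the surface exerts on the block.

f ≈ 236 N (up the incline)

Perpendicular to the surface, N = m g cos θ = 74·9.81·cos 19° = 686.4 N.
Along the slope the weight component is m g sin θ = 236.3 N; friction must supply exactly this, acting up-slope.
Maximum static friction available: μ_s N = 0.47 × 686.4 = 322.6 N.
Since |236.3| ≤ 322.6 N, the block remains in static equilibrium and friction takes exactly the required value.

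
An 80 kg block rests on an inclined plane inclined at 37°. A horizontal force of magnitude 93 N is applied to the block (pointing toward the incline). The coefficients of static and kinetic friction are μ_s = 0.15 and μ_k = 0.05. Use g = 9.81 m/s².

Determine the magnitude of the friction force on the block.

f ≈ 34.1 N (up the incline)

The horizontal push has a component P sin θ into the surface, so N = m g cos θ + P sin θ = 626.8 + 55.97 = 682.7 N.
Parallel to the incline: P cos θ − m g sin θ = 74.27 − 472.3 = -398 N; the friction needed to balance this is 398 N acting up the slope.
Maximum static friction: μ_s N = 0.15 × 682.7 = 102.4 N.
|f_req| = 398 > 102.4 N → the block slides down the incline; f = μ_k N = 0.05 × 682.7 = 34.1 N.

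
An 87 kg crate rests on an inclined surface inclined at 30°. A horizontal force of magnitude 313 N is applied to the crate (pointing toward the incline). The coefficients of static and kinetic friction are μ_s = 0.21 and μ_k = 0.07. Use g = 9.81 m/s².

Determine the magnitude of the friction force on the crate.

Normal direction: N = m g cos θ + P sin θ = 895.6 N.
Along the incline, the net driving force (taking up-slope positive) is P cos θ − m g sin θ = 271.1 − 426.7 = -155.7 N, so equilibrium requires friction f = 155.7 N (up-slope).
The limit of static friction is μ_s N = 188.1 N.
Since 155.7 N is within the 188.1 N limit, the crate stays put and friction is exactly 156 N.

f ≈ 156 N (up the incline)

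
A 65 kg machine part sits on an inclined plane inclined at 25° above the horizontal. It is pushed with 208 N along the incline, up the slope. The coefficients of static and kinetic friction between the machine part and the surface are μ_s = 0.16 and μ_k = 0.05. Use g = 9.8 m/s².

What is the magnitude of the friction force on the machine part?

Perpendicular to the surface, N = m g cos θ = 65·9.8·cos 25° = 577.3 N.
Parallel to the incline, ΣF = 0 gives f = m g sin θ − P = 269.2 − 208 = 61.21 N (up-slope positive).
Maximum static friction available: μ_s N = 0.16 × 577.3 = 92.37 N.
Since |61.21| ≤ 92.37 N, no slip — friction simply equals what equilibrium demands.

f ≈ 61.2 N (up the incline)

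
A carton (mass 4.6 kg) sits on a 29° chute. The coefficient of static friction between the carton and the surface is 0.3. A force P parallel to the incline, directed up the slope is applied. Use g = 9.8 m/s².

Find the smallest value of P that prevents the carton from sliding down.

The carton tends to slide down (tan θ > μ_s), so at the point of impending slip friction acts up-slope at its limit: f = μ_s N.
P is parallel to the surface, so N = m g cos θ = 39.4 N.
Along the incline: P + μ_s N = m g sin θ, so P = 21.9 − 0.3×39.4 = 10 N.

P_min ≈ 10 N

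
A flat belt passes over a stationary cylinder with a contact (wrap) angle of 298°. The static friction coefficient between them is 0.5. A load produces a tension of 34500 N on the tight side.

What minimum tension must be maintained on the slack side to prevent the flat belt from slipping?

T_min ≈ 2560 N

Capstan equation at impending slip: T_tight/T_slack = e^{μβ}.
β = 298° = 5.201 rad; e^{μβ} = e^{0.5×5.201} = 13.47.
T_slack = T_tight / e^{μβ} = 34500 / 13.47 = 2560 N.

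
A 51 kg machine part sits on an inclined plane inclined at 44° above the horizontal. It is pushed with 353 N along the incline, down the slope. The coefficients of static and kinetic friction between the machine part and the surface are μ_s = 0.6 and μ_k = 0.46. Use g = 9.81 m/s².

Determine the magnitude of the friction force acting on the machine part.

f ≈ 166 N (up the incline)

The normal reaction is N = m g cos θ = 359.9 N.
For equilibrium along the incline the friction force must supply f = m g sin θ + P = 347.5 + 353 = 700.5 N (positive meaning up-slope).
The static-friction ceiling is μ_s N = 0.6 × 359.9 = 215.9 N.
Since |700.5| > 215.9 N, static friction cannot hold it; the machine part slides down the incline and kinetic friction applies: f = μ_k N = 0.46 × 359.9 = 166 N.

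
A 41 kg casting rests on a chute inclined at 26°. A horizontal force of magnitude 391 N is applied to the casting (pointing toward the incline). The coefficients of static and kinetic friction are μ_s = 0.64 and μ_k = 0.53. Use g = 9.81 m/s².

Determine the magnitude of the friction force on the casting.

Resolve perpendicular to the incline: N = m g cos θ + P sin θ = 41×9.81×cos 26° + 391×sin 26° = 532.9 N.
Along the incline, the net driving force (taking up-slope positive) is P cos θ − m g sin θ = 351.4 − 176.3 = 175.1 N, so equilibrium requires friction f = -175.1 N (down-slope).
The limit of static friction is μ_s N = 341.1 N.
|f_req| = 175.1 ≤ 341.1 N → the casting is in equilibrium; friction equals the required value.

f ≈ 175 N (down the incline)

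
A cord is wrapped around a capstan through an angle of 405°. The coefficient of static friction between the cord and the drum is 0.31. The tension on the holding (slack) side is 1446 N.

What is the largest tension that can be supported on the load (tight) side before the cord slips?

At impending slip the capstan equation gives T₂/T₁ = e^{μβ} with β in radians.
β = 405° × π/180 = 7.069 rad.
e^{μβ} = e^{0.31×7.069} = 8.946.
T₂ = T₁ · e^{μβ} = 1446 × 8.946 = 12900 N.

T_max ≈ 12900 N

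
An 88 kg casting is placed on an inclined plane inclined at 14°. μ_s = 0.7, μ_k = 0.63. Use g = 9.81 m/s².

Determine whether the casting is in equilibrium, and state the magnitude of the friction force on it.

f ≈ 209 N

N = m g cos θ = 838 N.
Down-slope weight component: m g sin θ = 209 N.
μ_s N = 586 N.
209 ≤ 586 N, so it stays put; friction = 209 N.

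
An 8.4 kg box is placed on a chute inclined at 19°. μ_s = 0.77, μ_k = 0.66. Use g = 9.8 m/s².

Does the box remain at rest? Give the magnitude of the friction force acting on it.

N = m g cos θ = 77.8 N.
Down-slope weight component: m g sin θ = 26.8 N.
μ_s N = 59.9 N.
26.8 ≤ 59.9 N, so it stays put; friction = 26.8 N.

f ≈ 26.8 N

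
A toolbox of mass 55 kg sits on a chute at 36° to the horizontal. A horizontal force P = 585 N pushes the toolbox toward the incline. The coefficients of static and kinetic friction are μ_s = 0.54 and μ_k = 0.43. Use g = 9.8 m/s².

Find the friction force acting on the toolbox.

The horizontal push has a component P sin θ into the surface, so N = m g cos θ + P sin θ = 436.1 + 343.9 = 779.9 N.
Along the incline, the net driving force (taking up-slope positive) is P cos θ − m g sin θ = 473.3 − 316.8 = 156.5 N, so equilibrium requires friction f = -156.5 N (down-slope).
Maximum static friction: μ_s N = 0.54 × 779.9 = 421.2 N.
|f_req| = 156.5 ≤ 421.2 N → the toolbox is in equilibrium; friction equals the required value.

f ≈ 156 N (down the incline)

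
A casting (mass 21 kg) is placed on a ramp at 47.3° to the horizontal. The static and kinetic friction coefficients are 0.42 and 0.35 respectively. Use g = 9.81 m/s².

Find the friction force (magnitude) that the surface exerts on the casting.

f ≈ 48.9 N (up the incline)

Normal force: N = m g cos θ = 21 × 9.81 × cos 47.3° = 139.7 N.
For equilibrium along the incline, friction must balance the weight component: f = m g sin θ = 151.4 N up the slope.
Maximum static friction available: μ_s N = 0.42 × 139.7 = 58.68 N.
|151.4| exceeds 58.68 N, so the casting slips down-slope; friction is kinetic, f = μ_k N = 0.35×139.7 = 48.9 N.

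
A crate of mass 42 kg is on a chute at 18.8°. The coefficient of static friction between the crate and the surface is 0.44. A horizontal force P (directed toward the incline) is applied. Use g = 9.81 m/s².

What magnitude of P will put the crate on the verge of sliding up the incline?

P ≈ 378 N

At impending motion up the slope, friction acts down-slope at its limit: f = μ_s N.
Perpendicular to the incline: N = m g cos θ + P sin θ.
Along the incline: P cos θ = m g sin θ + μ_s N = m g sin θ + μ_s (m g cos θ + P sin θ).
Solving, P (cos θ − μ_s sin θ) = m g (sin θ + μ_s cos θ), so P = 42×9.81×(sin 18.8° + 0.44 cos 18.8°)/(cos 18.8° − 0.44 sin 18.8°) = 412×0.7388/0.8049 = 378 N.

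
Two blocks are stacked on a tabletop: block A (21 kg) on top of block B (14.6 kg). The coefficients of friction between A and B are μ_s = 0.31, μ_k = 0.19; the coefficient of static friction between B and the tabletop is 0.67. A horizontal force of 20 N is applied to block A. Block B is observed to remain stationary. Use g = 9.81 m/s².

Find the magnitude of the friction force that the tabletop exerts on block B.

The normal force B exerts on A is simply A's weight, N₁ = 206 N.
Maximum static friction on A from B: μ_s N₁ = 0.31×206 = 63.86 N.
Since P = 20 N ≤ 63.86 N, A does not slip on B; friction on A equals P = 20 N.
By Newton's third law B feels 20 N forward from A. With B stationary, the floor's static friction on B balances it: f₂ = 20 N (well within μ_s(m_A+m_B)g = 234 N).

f ≈ 20 N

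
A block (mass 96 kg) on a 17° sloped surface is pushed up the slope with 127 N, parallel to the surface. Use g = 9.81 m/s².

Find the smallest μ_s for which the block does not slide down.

μ_s,min ≈ 0.165

N = m g cos θ = 900.6 N.
Friction must make up the shortfall along the incline: f = m g sin θ − P = 275.3 − 127 = 148.3 N.
At the threshold f = μ_s N, so μ_s,min = 148.3/900.6 = 0.165.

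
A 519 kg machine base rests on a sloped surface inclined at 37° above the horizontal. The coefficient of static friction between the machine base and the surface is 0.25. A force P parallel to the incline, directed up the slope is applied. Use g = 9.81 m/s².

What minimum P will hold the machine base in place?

P_min ≈ 2050 N

The machine base tends to slide down (tan θ > μ_s), so at the point of impending slip friction acts up-slope at its limit: f = μ_s N.
P is parallel to the surface, so N = m g cos θ = 4070 N.
Along the incline: P + μ_s N = m g sin θ, so P = 3060 − 0.25×4070 = 2050 N.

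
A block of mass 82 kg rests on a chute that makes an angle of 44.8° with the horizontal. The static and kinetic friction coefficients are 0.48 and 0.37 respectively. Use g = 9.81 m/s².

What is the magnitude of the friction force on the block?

Perpendicular to the surface, N = m g cos θ = 82·9.81·cos 44.8° = 570.8 N.
For equilibrium along the incline, friction must balance the weight component: f = m g sin θ = 566.8 N up the slope.
Maximum static friction available: μ_s N = 0.48 × 570.8 = 274 N.
Since |566.8| > 274 N, static friction cannot hold it; the block slides down the incline and kinetic friction applies: f = μ_k N = 0.37 × 570.8 = 211 N.

f ≈ 211 N (up the incline)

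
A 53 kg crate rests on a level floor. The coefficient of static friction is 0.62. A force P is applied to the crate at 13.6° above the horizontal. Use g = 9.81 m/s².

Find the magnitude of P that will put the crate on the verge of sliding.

P ≈ 288 N

N = m g − P sin α (the pull lifts the crate).
At impending slip, P cos α = μ_s N = μ_s (m g − P sin α).
Solving: P (cos α + μ_s sin α) = μ_s m g → P = 0.62×520/(cos 13.6° + 0.62 sin 13.6°) = 322/1.118 = 288 N.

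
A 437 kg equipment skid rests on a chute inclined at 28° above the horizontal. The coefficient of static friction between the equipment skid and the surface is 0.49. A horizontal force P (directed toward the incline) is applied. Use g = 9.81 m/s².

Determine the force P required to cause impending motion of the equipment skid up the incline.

At impending motion up the slope, friction acts down-slope at its limit: f = μ_s N.
Perpendicular to the incline: N = m g cos θ + P sin θ.
Along the incline: P cos θ = m g sin θ + μ_s N = m g sin θ + μ_s (m g cos θ + P sin θ).
Solving, P (cos θ − μ_s sin θ) = m g (sin θ + μ_s cos θ), so P = 437×9.81×(sin 28° + 0.49 cos 28°)/(cos 28° − 0.49 sin 28°) = 4290×0.9021/0.6529 = 5920 N.

P ≈ 5920 N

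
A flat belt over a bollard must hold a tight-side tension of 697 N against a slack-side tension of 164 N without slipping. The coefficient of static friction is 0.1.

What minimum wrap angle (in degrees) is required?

T₂/T₁ = e^{μβ} → β = ln(T₂/T₁)/μ.
β = ln(697/164)/0.1 = 1.447/0.1 = 14.47 rad.
In degrees: β = 14.47 × 180/π = 829°.

β_min ≈ 829°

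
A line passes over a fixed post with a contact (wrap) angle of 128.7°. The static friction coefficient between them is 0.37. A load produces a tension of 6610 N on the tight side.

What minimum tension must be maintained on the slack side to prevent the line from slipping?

Capstan equation at impending slip: T_tight/T_slack = e^{μβ}.
β = 128.7° = 2.246 rad; e^{μβ} = e^{0.37×2.246} = 2.296.
T_slack = T_tight / e^{μβ} = 6610 / 2.296 = 2880 N.

T_min ≈ 2880 N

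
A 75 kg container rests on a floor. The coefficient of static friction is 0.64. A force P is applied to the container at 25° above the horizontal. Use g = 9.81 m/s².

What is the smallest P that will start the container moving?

N = m g − P sin α (the pull lifts the container).
At impending slip, P cos α = μ_s N = μ_s (m g − P sin α).
Solving: P (cos α + μ_s sin α) = μ_s m g → P = 0.64×736/(cos 25° + 0.64 sin 25°) = 471/1.177 = 400 N.

P ≈ 400 N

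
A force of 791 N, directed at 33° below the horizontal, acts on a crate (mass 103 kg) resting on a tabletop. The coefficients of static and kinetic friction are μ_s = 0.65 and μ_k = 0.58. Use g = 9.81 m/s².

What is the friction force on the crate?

N = m g + P sin α = 1010 + 791×sin 33° = 1441 N.
Horizontally, friction must balance P cos α = 663.4 N.
μ_s N = 0.65 × 1441 = 936.8 N.
Since 663.4 N does not exceed the limit, the crate stays at rest and f = 663 N.

f ≈ 663 N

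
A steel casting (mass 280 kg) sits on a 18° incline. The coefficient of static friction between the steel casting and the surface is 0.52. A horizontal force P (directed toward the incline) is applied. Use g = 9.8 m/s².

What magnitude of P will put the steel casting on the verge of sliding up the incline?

P ≈ 2790 N

At impending motion up the slope, friction acts down-slope at its limit: f = μ_s N.
Perpendicular to the incline: N = m g cos θ + P sin θ.
Along the incline: P cos θ = m g sin θ + μ_s N = m g sin θ + μ_s (m g cos θ + P sin θ).
Solving, P (cos θ − μ_s sin θ) = m g (sin θ + μ_s cos θ), so P = 280×9.8×(sin 18° + 0.52 cos 18°)/(cos 18° − 0.52 sin 18°) = 2740×0.8036/0.7904 = 2790 N.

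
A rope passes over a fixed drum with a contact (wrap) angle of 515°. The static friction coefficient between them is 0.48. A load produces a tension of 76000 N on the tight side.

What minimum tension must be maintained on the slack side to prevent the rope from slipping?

Capstan equation at impending slip: T_tight/T_slack = e^{μβ}.
β = 515° = 8.988 rad; e^{μβ} = e^{0.48×8.988} = 74.77.
T_slack = T_tight / e^{μβ} = 76000 / 74.77 = 1020 N.

T_min ≈ 1020 N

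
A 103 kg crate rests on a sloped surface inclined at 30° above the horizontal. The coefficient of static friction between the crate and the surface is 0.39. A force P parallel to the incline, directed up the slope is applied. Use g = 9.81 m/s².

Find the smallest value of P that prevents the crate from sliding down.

P_min ≈ 164 N

The crate tends to slide down (tan θ > μ_s), so at the point of impending slip friction acts up-slope at its limit: f = μ_s N.
P is parallel to the surface, so N = m g cos θ = 875 N.
Along the incline: P + μ_s N = m g sin θ, so P = 505 − 0.39×875 = 164 N.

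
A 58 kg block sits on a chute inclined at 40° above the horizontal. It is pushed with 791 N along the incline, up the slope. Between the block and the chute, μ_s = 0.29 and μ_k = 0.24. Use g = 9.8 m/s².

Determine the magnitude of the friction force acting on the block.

Normal force: N = m g cos θ = 58 × 9.8 × cos 40° = 435.4 N.
The friction needed for equilibrium is m g sin θ − P = 365.4 − 791 = -425.6 N, measured positive up-slope.
Static friction can supply at most μ_s N = 126.3 N.
|-425.6| exceeds 126.3 N, so the block slips up-slope; friction is kinetic, f = μ_k N = 0.24×435.4 = 105 N.

f ≈ 105 N (down the incline)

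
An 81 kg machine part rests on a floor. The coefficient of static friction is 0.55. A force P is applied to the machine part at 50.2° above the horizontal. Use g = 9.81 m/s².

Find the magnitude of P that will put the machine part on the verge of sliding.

P ≈ 411 N

N = m g − P sin α (the pull lifts the machine part).
At impending slip, P cos α = μ_s N = μ_s (m g − P sin α).
Solving: P (cos α + μ_s sin α) = μ_s m g → P = 0.55×795/(cos 50.2° + 0.55 sin 50.2°) = 437/1.063 = 411 N.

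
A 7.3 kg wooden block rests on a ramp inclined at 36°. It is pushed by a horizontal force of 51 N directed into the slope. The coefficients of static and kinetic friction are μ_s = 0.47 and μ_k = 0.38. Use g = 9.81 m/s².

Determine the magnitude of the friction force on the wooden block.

f ≈ 0.833 N (up the incline)

Resolve perpendicular to the incline: N = m g cos θ + P sin θ = 7.3×9.81×cos 36° + 51×sin 36° = 87.91 N.
Along the incline, the net driving force (taking up-slope positive) is P cos θ − m g sin θ = 41.26 − 42.09 = -0.8332 N, so equilibrium requires friction f = 0.8332 N (up-slope).
The limit of static friction is μ_s N = 41.32 N.
Since 0.8332 N is within the 41.32 N limit, the wooden block stays put and friction is exactly 0.833 N.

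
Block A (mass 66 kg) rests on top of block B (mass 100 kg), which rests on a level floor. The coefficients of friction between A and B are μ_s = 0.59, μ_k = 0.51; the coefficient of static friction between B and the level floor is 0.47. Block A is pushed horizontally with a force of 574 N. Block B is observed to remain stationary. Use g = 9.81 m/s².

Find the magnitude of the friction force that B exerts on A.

f ≈ 330 N

Between the blocks, N₁ = m_A g = 647.5 N.
Maximum static friction on A from B: μ_s N₁ = 0.59×647.5 = 382 N.
P = 574 N exceeds that limit, so A slips over B and the interface friction becomes kinetic: f₁ = μ_k N₁ = 0.51×647.5 = 330 N.
B experiences an equal 330 N forward from A (third law). B is in equilibrium, so the floor supplies f₂ = 330 N of static friction (limit μ_s(m_A+m_B)g = 765.4 N, not exceeded).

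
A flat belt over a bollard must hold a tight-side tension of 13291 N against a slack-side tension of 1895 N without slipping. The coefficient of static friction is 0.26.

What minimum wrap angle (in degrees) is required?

T₂/T₁ = e^{μβ} → β = ln(T₂/T₁)/μ.
β = ln(13291/1895)/0.26 = 1.948/0.26 = 7.492 rad.
In degrees: β = 7.492 × 180/π = 429°.

β_min ≈ 429°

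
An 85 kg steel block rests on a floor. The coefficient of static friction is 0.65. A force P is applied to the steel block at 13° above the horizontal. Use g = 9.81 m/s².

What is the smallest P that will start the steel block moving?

P ≈ 484 N

N = m g − P sin α (the pull lifts the steel block).
At impending slip, P cos α = μ_s N = μ_s (m g − P sin α).
Solving: P (cos α + μ_s sin α) = μ_s m g → P = 0.65×834/(cos 13° + 0.65 sin 13°) = 542/1.121 = 484 N.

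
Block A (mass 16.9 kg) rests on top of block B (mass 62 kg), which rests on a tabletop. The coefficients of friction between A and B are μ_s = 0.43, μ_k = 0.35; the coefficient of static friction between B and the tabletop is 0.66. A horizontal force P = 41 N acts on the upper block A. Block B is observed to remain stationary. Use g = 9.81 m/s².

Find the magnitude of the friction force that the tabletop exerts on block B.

f ≈ 41 N

Between the blocks, N₁ = m_A g = 165.8 N.
Maximum static friction on A from B: μ_s N₁ = 0.43×165.8 = 71.29 N.
Since P = 41 N ≤ 71.29 N, A does not slip on B; friction on A equals P = 41 N.
By Newton's third law B feels 41 N forward from A. With B stationary, the floor's static friction on B balances it: f₂ = 41 N (well within μ_s(m_A+m_B)g = 510.8 N).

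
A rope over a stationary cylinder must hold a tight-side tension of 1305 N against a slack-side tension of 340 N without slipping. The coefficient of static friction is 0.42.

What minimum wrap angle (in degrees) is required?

β_min ≈ 183°

T₂/T₁ = e^{μβ} → β = ln(T₂/T₁)/μ.
β = ln(1305/340)/0.42 = 1.345/0.42 = 3.202 rad.
In degrees: β = 3.202 × 180/π = 183°.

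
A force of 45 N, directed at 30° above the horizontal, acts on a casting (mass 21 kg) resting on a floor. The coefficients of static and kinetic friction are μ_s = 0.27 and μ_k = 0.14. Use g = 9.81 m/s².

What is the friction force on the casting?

f ≈ 39 N

Vertical equilibrium gives N = m g − P sin α = 183.5 N.
Horizontally, friction must balance P cos α = 38.97 N.
μ_s N = 0.27 × 183.5 = 49.55 N.
Since 38.97 N does not exceed the limit, the casting stays at rest and f = 39 N.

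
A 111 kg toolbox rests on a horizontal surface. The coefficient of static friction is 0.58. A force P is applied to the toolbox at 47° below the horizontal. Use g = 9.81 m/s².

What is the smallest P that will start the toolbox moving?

P ≈ 2450 N

N = m g + P sin α (the push presses the toolbox into the horizontal surface).
At impending slip, P cos α = μ_s N = μ_s (m g + P sin α).
Solving: P (cos α − μ_s sin α) = μ_s m g → P = 0.58×1090/(cos 47° − 0.58 sin 47°) = 632/0.2578 = 2450 N.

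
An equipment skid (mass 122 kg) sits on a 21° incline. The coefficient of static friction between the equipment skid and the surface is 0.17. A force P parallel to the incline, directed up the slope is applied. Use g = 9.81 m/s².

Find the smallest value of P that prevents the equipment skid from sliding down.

The equipment skid tends to slide down (tan θ > μ_s), so at the point of impending slip friction acts up-slope at its limit: f = μ_s N.
P is parallel to the surface, so N = m g cos θ = 1120 N.
Along the incline: P + μ_s N = m g sin θ, so P = 429 − 0.17×1120 = 239 N.

P_min ≈ 239 N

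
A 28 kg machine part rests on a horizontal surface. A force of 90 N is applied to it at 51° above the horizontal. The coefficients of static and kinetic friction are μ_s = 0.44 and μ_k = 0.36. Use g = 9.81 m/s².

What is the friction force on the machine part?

f ≈ 56.6 N

The vertical component of P reduces the normal force: N = m g − P sin α = 274.7 − 69.94 = 204.7 N.
For equilibrium, f = P cos α = 90×cos 51° = 56.64 N.
μ_s N = 0.44 × 204.7 = 90.08 N.
Since 56.64 N does not exceed the limit, the machine part stays at rest and f = 56.6 N.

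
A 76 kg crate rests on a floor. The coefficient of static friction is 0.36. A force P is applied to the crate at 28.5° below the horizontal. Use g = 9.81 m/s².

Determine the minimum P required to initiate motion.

N = m g + P sin α (the push presses the crate into the floor).
At impending slip, P cos α = μ_s N = μ_s (m g + P sin α).
Solving: P (cos α − μ_s sin α) = μ_s m g → P = 0.36×746/(cos 28.5° − 0.36 sin 28.5°) = 268/0.707 = 380 N.

P ≈ 380 N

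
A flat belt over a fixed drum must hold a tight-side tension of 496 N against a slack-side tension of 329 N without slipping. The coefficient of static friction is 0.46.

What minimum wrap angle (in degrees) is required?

β_min ≈ 51.1°

T₂/T₁ = e^{μβ} → β = ln(T₂/T₁)/μ.
β = ln(496/329)/0.46 = 0.4105/0.46 = 0.8924 rad.
In degrees: β = 0.8924 × 180/π = 51.1°.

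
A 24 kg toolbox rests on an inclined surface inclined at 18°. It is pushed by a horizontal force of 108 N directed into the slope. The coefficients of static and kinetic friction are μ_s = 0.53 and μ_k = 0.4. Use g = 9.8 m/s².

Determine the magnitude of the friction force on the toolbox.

Resolve perpendicular to the incline: N = m g cos θ + P sin θ = 24×9.8×cos 18° + 108×sin 18° = 257.1 N.
Along the incline, the net driving force (taking up-slope positive) is P cos θ − m g sin θ = 102.7 − 72.68 = 30.03 N, so equilibrium requires friction f = -30.03 N (down-slope).
Maximum static friction: μ_s N = 0.53 × 257.1 = 136.2 N.
Since 30.03 N is within the 136.2 N limit, the toolbox stays put and friction is exactly 30 N.

f ≈ 30 N (down the incline)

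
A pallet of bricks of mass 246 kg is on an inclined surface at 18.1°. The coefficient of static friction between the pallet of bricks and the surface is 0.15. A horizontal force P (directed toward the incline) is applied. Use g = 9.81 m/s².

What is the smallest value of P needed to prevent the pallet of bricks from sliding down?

The pallet of bricks tends to slide down (tan θ > μ_s), so at the point of impending slip friction acts up-slope at its limit: f = μ_s N.
Perpendicular to the incline: N = m g cos θ + P sin θ.
Along the incline: P cos θ + μ_s N = m g sin θ, i.e. P cos θ + μ_s (m g cos θ + P sin θ) = m g sin θ.
Solving, P (cos θ + μ_s sin θ) = m g (sin θ − μ_s cos θ), so P = 2410×0.1681/0.9971 = 407 N.

P_min ≈ 407 N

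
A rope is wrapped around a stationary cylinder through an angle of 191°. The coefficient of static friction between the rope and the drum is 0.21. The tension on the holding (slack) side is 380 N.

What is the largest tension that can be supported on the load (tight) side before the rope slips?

T_max ≈ 765 N

At impending slip the capstan equation gives T₂/T₁ = e^{μβ} with β in radians.
β = 191° × π/180 = 3.334 rad.
e^{μβ} = e^{0.21×3.334} = 2.014.
T₂ = T₁ · e^{μβ} = 380 × 2.014 = 765 N.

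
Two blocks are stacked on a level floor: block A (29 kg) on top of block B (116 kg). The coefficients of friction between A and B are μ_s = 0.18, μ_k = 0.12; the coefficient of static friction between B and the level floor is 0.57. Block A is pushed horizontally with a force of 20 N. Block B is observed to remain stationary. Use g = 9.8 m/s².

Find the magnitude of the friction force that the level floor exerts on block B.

Between the blocks, N₁ = m_A g = 284.2 N.
So the A–B interface can sustain at most μ_s N₁ = 51.16 N of static friction.
P = 20 N is within that limit, so A and B move together (both at rest); the A–B friction is simply f₁ = P = 20 N.
By Newton's third law B feels 20 N forward from A. With B stationary, the floor's static friction on B balances it: f₂ = 20 N (well within μ_s(m_A+m_B)g = 810 N).

f ≈ 20 N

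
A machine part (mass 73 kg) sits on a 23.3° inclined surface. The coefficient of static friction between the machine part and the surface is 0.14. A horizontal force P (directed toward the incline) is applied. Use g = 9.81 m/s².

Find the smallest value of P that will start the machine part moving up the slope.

At impending motion up the slope, friction acts down-slope at its limit: f = μ_s N.
Perpendicular to the incline: N = m g cos θ + P sin θ.
Along the incline: P cos θ = m g sin θ + μ_s N = m g sin θ + μ_s (m g cos θ + P sin θ).
Solving, P (cos θ − μ_s sin θ) = m g (sin θ + μ_s cos θ), so P = 73×9.81×(sin 23.3° + 0.14 cos 23.3°)/(cos 23.3° − 0.14 sin 23.3°) = 716×0.5241/0.8631 = 435 N.

P ≈ 435 N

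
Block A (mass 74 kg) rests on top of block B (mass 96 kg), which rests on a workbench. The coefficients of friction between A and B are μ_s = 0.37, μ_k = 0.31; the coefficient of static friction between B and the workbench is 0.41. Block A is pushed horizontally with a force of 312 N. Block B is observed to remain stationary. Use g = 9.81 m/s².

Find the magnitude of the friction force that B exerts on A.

f ≈ 225 N

Between the blocks, N₁ = m_A g = 725.9 N.
Maximum static friction on A from B: μ_s N₁ = 0.37×725.9 = 268.6 N.
Since P = 312 N > 268.6 N, A slides on B; the A–B friction is kinetic: f₁ = μ_k N₁ = 0.31×725.9 = 225 N.
By Newton's third law B feels 225 N forward from A. With B stationary, the floor's static friction on B balances it: f₂ = 225 N (well within μ_s(m_A+m_B)g = 683.8 N).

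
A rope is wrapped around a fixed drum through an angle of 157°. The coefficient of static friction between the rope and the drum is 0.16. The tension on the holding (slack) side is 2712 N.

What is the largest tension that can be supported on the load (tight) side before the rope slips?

T_max ≈ 4200 N

At impending slip the capstan equation gives T₂/T₁ = e^{μβ} with β in radians.
β = 157° × π/180 = 2.74 rad.
e^{μβ} = e^{0.16×2.74} = 1.55.
T₂ = T₁ · e^{μβ} = 2712 × 1.55 = 4200 N.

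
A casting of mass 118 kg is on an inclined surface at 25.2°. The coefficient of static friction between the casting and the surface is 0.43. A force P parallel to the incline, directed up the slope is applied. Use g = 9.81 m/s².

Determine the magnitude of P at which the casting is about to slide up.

At impending motion up the slope, friction acts down-slope at its limit: f = μ_s N.
P is parallel to the surface, so N = m g cos θ = 1050 N.
Along the incline: P = m g sin θ + μ_s N = 493 + 0.43×1050 = 943 N.

P ≈ 943 N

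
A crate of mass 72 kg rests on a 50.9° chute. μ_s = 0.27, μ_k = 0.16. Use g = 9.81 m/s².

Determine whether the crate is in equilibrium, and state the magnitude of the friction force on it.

N = m g cos θ = 445 N.
Down-slope weight component: m g sin θ = 548 N.
μ_s N = 120 N.
548 > 120 N, so it slides; kinetic friction f = μ_k N = 0.16×445 = 71.3 N.

f ≈ 71.3 N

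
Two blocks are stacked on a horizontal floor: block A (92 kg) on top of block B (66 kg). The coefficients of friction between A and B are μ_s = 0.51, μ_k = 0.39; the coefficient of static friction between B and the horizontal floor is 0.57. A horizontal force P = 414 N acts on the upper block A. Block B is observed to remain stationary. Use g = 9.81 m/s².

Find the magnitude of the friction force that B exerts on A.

f ≈ 414 N

Normal force at the A–B interface: N₁ = m_A g = 902.5 N.
So the A–B interface can sustain at most μ_s N₁ = 460.3 N of static friction.
P = 414 N is within that limit, so A and B move together (both at rest); the A–B friction is simply f₁ = P = 414 N.
By Newton's third law B feels 414 N forward from A. With B stationary, the floor's static friction on B balances it: f₂ = 414 N (well within μ_s(m_A+m_B)g = 883.5 N).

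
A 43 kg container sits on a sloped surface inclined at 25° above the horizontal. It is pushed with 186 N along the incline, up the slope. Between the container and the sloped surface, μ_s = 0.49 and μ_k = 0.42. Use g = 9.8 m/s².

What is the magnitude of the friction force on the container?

f ≈ 7.91 N (down the incline)

Perpendicular to the surface, N = m g cos θ = 43·9.8·cos 25° = 381.9 N.
Parallel to the incline, ΣF = 0 gives f = m g sin θ − P = 178.1 − 186 = -7.909 N (up-slope positive).
Static friction can supply at most μ_s N = 187.1 N.
Since |-7.909| ≤ 187.1 N, no slip — friction simply equals what equilibrium demands.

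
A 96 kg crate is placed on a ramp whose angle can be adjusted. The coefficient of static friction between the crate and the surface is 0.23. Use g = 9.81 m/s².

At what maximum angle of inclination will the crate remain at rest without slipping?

At the slip threshold, m g sin θ = μ_s · m g cos θ, so tan θ = μ_s.
θ_max = arctan(0.23) = 13°.

θ_max ≈ 13°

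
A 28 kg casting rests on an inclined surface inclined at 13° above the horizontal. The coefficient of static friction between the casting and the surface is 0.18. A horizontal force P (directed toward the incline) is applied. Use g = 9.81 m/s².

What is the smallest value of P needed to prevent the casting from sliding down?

P_min ≈ 13.4 N

The casting tends to slide down (tan θ > μ_s), so at the point of impending slip friction acts up-slope at its limit: f = μ_s N.
Perpendicular to the incline: N = m g cos θ + P sin θ.
Along the incline: P cos θ + μ_s N = m g sin θ, i.e. P cos θ + μ_s (m g cos θ + P sin θ) = m g sin θ.
Solving, P (cos θ + μ_s sin θ) = m g (sin θ − μ_s cos θ), so P = 275×0.04956/1.015 = 13.4 N.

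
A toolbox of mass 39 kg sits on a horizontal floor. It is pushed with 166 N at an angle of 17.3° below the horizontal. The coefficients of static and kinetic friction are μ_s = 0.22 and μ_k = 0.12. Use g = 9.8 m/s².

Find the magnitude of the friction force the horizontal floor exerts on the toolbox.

f ≈ 51.8 N

The vertical component of P adds to the normal force: N = m g + P sin α = 382.2 + 49.36 = 431.6 N.
Horizontally, friction must balance P cos α = 158.5 N.
The static-friction limit is μ_s N = 94.94 N.
158.5 > 94.94 N → the toolbox slides; f = μ_k N = 0.12×431.6 = 51.8 N.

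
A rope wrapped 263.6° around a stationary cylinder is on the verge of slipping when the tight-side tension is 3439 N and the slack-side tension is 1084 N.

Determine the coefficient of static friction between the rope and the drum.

μ ≈ 0.251

T₂/T₁ = e^{μβ} → μ = ln(T₂/T₁)/β.
β = 263.6° = 4.601 rad.
μ = ln(3439/1084)/4.601 = ln(3.173)/4.601 = 0.251.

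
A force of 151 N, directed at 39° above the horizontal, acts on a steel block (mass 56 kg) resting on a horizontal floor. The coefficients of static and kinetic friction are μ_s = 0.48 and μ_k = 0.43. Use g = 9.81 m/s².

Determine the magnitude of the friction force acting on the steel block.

f ≈ 117 N

The vertical component of P reduces the normal force: N = m g − P sin α = 549.4 − 95.03 = 454.3 N.
For equilibrium, f = P cos α = 151×cos 39° = 117.3 N.
The static-friction limit is μ_s N = 218.1 N.
117.3 ≤ 218.1 N → static; friction equals the required 117 N.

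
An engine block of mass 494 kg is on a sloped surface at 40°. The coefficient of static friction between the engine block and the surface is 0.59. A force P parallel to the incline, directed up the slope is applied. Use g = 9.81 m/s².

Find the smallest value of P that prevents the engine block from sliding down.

P_min ≈ 925 N

The engine block tends to slide down (tan θ > μ_s), so at the point of impending slip friction acts up-slope at its limit: f = μ_s N.
P is parallel to the surface, so N = m g cos θ = 3710 N.
Along the incline: P + μ_s N = m g sin θ, so P = 3120 − 0.59×3710 = 925 N.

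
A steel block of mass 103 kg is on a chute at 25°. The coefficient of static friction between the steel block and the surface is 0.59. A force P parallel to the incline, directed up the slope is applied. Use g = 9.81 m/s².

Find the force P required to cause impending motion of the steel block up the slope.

P ≈ 967 N

At impending motion up the slope, friction acts down-slope at its limit: f = μ_s N.
P is parallel to the surface, so N = m g cos θ = 916 N.
Along the incline: P = m g sin θ + μ_s N = 427 + 0.59×916 = 967 N.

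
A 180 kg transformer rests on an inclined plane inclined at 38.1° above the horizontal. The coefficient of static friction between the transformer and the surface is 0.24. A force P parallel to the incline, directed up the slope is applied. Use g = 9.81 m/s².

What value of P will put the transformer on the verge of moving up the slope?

P ≈ 1420 N

At impending motion up the slope, friction acts down-slope at its limit: f = μ_s N.
P is parallel to the surface, so N = m g cos θ = 1390 N.
Along the incline: P = m g sin θ + μ_s N = 1090 + 0.24×1390 = 1420 N.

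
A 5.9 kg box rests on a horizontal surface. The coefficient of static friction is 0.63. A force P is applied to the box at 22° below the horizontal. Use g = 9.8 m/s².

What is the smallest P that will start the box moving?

N = m g + P sin α (the push presses the box into the horizontal surface).
At impending slip, P cos α = μ_s N = μ_s (m g + P sin α).
Solving: P (cos α − μ_s sin α) = μ_s m g → P = 0.63×57.8/(cos 22° − 0.63 sin 22°) = 36.4/0.6912 = 52.7 N.

P ≈ 52.7 N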